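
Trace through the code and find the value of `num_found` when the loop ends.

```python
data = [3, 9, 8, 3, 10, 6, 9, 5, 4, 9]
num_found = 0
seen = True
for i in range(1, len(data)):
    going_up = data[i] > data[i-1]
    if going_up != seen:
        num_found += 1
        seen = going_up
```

Let's trace through this code step by step.

Initialize: data = [3, 9, 8, 3, 10, 6, 9, 5, 4, 9]
Initialize: num_found = 0
Initialize: seen = True
Entering loop: for i in range(1, len(data)):
After iteration 1: i = 1, num_found = 0, seen = True, going_up = True
After iteration 2: i = 2, num_found = 1, seen = False, going_up = False
After iteration 3: i = 3, num_found = 1, seen = False, going_up = False
After iteration 4: i = 4, num_found = 2, seen = True, going_up = True
After iteration 5: i = 5, num_found = 3, seen = False, going_up = False
After iteration 6: i = 6, num_found = 4, seen = True, going_up = True
After iteration 7: i = 7, num_found = 5, seen = False, going_up = False
After iteration 8: i = 8, num_found = 5, seen = False, going_up = False
After iteration 9: i = 9, num_found = 6, seen = True, going_up = True
Loop ends.

Final answer: 6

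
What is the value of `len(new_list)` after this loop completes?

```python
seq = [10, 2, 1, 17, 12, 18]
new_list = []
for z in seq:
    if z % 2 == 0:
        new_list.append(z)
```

Let's trace through this code step by step.

Initialize: seq = [10, 2, 1, 17, 12, 18]
Initialize: new_list = []
Entering loop: for z in seq:
After iteration 1: z = 10, new_list = [10]
After iteration 2: z = 2, new_list = [10, 2]
After iteration 3: z = 1, new_list = [10, 2]
After iteration 4: z = 17, new_list = [10, 2]
After iteration 5: z = 12, new_list = [10, 2, 12]
After iteration 6: z = 18, new_list = [10, 2, 12, 18]
Loop ends.
len(new_list) = 4

Final answer: 4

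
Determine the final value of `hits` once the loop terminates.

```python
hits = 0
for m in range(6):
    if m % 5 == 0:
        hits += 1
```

Let's trace through this code step by step.

Initialize: hits = 0
Entering loop: for m in range(6):
After iteration 1: m = 0, hits = 1
After iteration 2: m = 1, hits = 1
After iteration 3: m = 2, hits = 1
After iteration 4: m = 3, hits = 1
After iteration 5: m = 4, hits = 1
After iteration 6: m = 5, hits = 2
Loop ends.

Final answer: 2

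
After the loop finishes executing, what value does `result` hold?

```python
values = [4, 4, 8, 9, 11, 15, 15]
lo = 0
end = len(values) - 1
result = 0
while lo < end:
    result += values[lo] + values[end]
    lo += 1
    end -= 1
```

Let's trace through this code step by step.

Initialize: values = [4, 4, 8, 9, 11, 15, 15]
Initialize: lo = 0
Initialize: end = 6
Initialize: result = 0
Entering loop: while lo < end:
After iteration 1: lo = 1, end = 5, result = 19
After iteration 2: lo = 2, end = 4, result = 38
After iteration 3: lo = 3, end = 3, result = 57
Loop ends.

Final answer: 57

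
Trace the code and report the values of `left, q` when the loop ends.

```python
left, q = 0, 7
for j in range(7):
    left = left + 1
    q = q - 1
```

Let's trace through this code step by step.

Initialize: left = 0
Initialize: q = 7
Entering loop: for j in range(7):
After iteration 1: j = 0, left = 1, q = 6
After iteration 2: j = 1, left = 2, q = 5
After iteration 3: j = 2, left = 3, q = 4
After iteration 4: j = 3, left = 4, q = 3
After iteration 5: j = 4, left = 5, q = 2
After iteration 6: j = 5, left = 6, q = 1
After iteration 7: j = 6, left = 7, q = 0
Loop ends.

Final answer: 7, 0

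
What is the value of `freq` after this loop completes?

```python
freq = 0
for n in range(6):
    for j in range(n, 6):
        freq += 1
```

Let's trace through this code step by step.

Initialize: freq = 0
Entering loop: for n in range(6):
After iteration 1: n = 0, freq = 6
After iteration 2: n = 1, freq = 11
After iteration 3: n = 2, freq = 15
After iteration 4: n = 3, freq = 18
After iteration 5: n = 4, freq = 20
After iteration 6: n = 5, freq = 21
Loop ends.

Final answer: 21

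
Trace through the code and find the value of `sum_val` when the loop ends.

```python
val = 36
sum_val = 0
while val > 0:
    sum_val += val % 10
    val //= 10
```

Let's trace through this code step by step.

Initialize: val = 36
Initialize: sum_val = 0
Entering loop: while val > 0:
After iteration 1: val = 3, sum_val = 6
After iteration 2: val = 0, sum_val = 9
Loop ends.

Final answer: 9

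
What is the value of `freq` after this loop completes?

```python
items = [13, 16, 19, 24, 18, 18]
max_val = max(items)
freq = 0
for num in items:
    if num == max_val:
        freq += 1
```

Let's trace through this code step by step.

Initialize: items = [13, 16, 19, 24, 18, 18]
Initialize: max_val = 24
Initialize: freq = 0
Entering loop: for num in items:
After iteration 1: num = 13, freq = 0
After iteration 2: num = 16, freq = 0
After iteration 3: num = 19, freq = 0
After iteration 4: num = 24, freq = 1
After iteration 5: num = 18, freq = 1
After iteration 6: num = 18, freq = 1
Loop ends.

Final answer: 1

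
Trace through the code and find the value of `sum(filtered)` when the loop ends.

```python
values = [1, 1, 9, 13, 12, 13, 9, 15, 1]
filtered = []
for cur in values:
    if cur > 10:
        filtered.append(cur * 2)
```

Let's trace through this code step by step.

Initialize: values = [1, 1, 9, 13, 12, 13, 9, 15, 1]
Initialize: filtered = []
Entering loop: for cur in values:
After iteration 1: cur = 1, filtered = []
After iteration 2: cur = 1, filtered = []
After iteration 3: cur = 9, filtered = []
After iteration 4: cur = 13, filtered = [26]
After iteration 5: cur = 12, filtered = [26, 24]
After iteration 6: cur = 13, filtered = [26, 24, 26]
After iteration 7: cur = 9, filtered = [26, 24, 26]
After iteration 8: cur = 15, filtered = [26, 24, 26, 30]
After iteration 9: cur = 1, filtered = [26, 24, 26, 30]
Loop ends.
sum(filtered) = 106

Final answer: 106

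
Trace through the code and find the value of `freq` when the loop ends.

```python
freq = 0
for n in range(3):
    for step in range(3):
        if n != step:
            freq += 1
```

Let's trace through this code step by step.

Initialize: freq = 0
Entering loop: for n in range(3):
After iteration 1: n = 0, freq = 2
After iteration 2: n = 1, freq = 4
After iteration 3: n = 2, freq = 6
Loop ends.

Final answer: 6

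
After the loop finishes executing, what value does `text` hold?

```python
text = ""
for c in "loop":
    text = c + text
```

Let's trace through this code step by step.

Initialize: text = ''
Entering loop: for c in "loop":
After iteration 1: c = 'l', text = 'l'
After iteration 2: c = 'o', text = 'ol'
After iteration 3: c = 'o', text = 'ool'
After iteration 4: c = 'p', text = 'pool'
Loop ends.

Final answer: 'pool'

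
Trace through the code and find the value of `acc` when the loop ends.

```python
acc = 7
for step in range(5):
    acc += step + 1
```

Let's trace through this code step by step.

Initialize: acc = 7
Entering loop: for step in range(5):
After iteration 1: step = 0, acc = 8
After iteration 2: step = 1, acc = 10
After iteration 3: step = 2, acc = 13
After iteration 4: step = 3, acc = 17
After iteration 5: step = 4, acc = 22
Loop ends.

Final answer: 22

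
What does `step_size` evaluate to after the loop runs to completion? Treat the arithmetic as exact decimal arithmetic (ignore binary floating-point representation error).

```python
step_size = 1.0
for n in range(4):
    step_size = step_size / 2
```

Let's trace through this code step by step.

Initialize: step_size = 1.0
Entering loop: for n in range(4):
After iteration 1: n = 0, step_size = 0.5
After iteration 2: n = 1, step_size = 0.25
After iteration 3: n = 2, step_size = 0.125
After iteration 4: n = 3, step_size = 0.0625
Loop ends.

Final answer: 0.0625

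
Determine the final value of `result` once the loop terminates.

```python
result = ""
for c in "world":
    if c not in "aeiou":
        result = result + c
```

Let's trace through this code step by step.

Initialize: result = ''
Entering loop: for c in "world":
After iteration 1: c = 'w', result = 'w'
After iteration 2: c = 'o', result = 'w'
After iteration 3: c = 'r', result = 'wr'
After iteration 4: c = 'l', result = 'wrl'
After iteration 5: c = 'd', result = 'wrld'
Loop ends.

Final answer: 'wrld'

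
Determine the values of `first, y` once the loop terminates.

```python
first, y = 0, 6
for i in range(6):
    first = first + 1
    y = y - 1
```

Let's trace through this code step by step.

Initialize: first = 0
Initialize: y = 6
Entering loop: for i in range(6):
After iteration 1: i = 0, first = 1, y = 5
After iteration 2: i = 1, first = 2, y = 4
After iteration 3: i = 2, first = 3, y = 3
After iteration 4: i = 3, first = 4, y = 2
After iteration 5: i = 4, first = 5, y = 1
After iteration 6: i = 5, first = 6, y = 0
Loop ends.

Final answer: 6, 0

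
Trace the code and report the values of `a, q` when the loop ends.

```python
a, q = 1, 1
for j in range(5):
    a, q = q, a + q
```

Let's trace through this code step by step.

Initialize: a = 1
Initialize: q = 1
Entering loop: for j in range(5):
After iteration 1: j = 0, a = 1, q = 2
After iteration 2: j = 1, a = 2, q = 3
After iteration 3: j = 2, a = 3, q = 5
After iteration 4: j = 3, a = 5, q = 8
After iteration 5: j = 4, a = 8, q = 13
Loop ends.

Final answer: 8, 13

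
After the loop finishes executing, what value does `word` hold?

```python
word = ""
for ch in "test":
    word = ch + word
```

Let's trace through this code step by step.

Initialize: word = ''
Entering loop: for ch in "test":
After iteration 1: ch = 't', word = 't'
After iteration 2: ch = 'e', word = 'et'
After iteration 3: ch = 's', word = 'set'
After iteration 4: ch = 't', word = 'tset'
Loop ends.

Final answer: 'tset'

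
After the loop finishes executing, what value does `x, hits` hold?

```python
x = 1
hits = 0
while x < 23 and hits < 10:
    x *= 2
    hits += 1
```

Let's trace through this code step by step.

Initialize: x = 1
Initialize: hits = 0
Entering loop: while x < 23 and hits < 10:
After iteration 1: x = 2, hits = 1
After iteration 2: x = 4, hits = 2
After iteration 3: x = 8, hits = 3
After iteration 4: x = 16, hits = 4
After iteration 5: x = 32, hits = 5
Loop ends.

Final answer: 32, 5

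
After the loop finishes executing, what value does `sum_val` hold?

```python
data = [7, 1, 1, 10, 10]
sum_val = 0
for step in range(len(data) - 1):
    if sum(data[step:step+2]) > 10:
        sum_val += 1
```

Let's trace through this code step by step.

Initialize: data = [7, 1, 1, 10, 10]
Initialize: sum_val = 0
Entering loop: for step in range(len(data) - 1):
After iteration 1: step = 0, sum_val = 0
After iteration 2: step = 1, sum_val = 0
After iteration 3: step = 2, sum_val = 1
After iteration 4: step = 3, sum_val = 2
Loop ends.

Final answer: 2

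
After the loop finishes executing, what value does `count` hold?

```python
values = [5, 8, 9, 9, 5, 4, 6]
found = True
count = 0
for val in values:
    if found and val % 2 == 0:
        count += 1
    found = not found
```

Let's trace through this code step by step.

Initialize: values = [5, 8, 9, 9, 5, 4, 6]
Initialize: found = True
Initialize: count = 0
Entering loop: for val in values:
After iteration 1: val = 5, found = False, count = 0
After iteration 2: val = 8, found = True, count = 0
After iteration 3: val = 9, found = False, count = 0
After iteration 4: val = 9, found = True, count = 0
After iteration 5: val = 5, found = False, count = 0
After iteration 6: val = 4, found = True, count = 0
After iteration 7: val = 6, found = False, count = 1
Loop ends.

Final answer: 1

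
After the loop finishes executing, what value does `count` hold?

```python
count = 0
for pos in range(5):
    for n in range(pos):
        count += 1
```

Let's trace through this code step by step.

Initialize: count = 0
Entering loop: for pos in range(5):
After iteration 1: pos = 0, count = 0
After iteration 2: pos = 1, count = 1, n = 0
After iteration 3: pos = 2, count = 3, n = 1
After iteration 4: pos = 3, count = 6, n = 2
After iteration 5: pos = 4, count = 10, n = 3
Loop ends.

Final answer: 10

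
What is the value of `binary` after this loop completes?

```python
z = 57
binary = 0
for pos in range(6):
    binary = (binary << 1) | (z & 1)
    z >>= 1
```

Let's trace through this code step by step.

Initialize: z = 57
Initialize: binary = 0
Entering loop: for pos in range(6):
After iteration 1: pos = 0, z = 28, binary = 1
After iteration 2: pos = 1, z = 14, binary = 2
After iteration 3: pos = 2, z = 7, binary = 4
After iteration 4: pos = 3, z = 3, binary = 9
After iteration 5: pos = 4, z = 1, binary = 19
After iteration 6: pos = 5, z = 0, binary = 39
Loop ends.

Final answer: 39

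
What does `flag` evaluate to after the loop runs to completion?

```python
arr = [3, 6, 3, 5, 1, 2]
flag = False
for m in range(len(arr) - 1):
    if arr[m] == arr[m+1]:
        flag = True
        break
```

Let's trace through this code step by step.

Initialize: arr = [3, 6, 3, 5, 1, 2]
Initialize: flag = False
Entering loop: for m in range(len(arr) - 1):
After iteration 1: m = 0, flag = False
After iteration 2: m = 1, flag = False
After iteration 3: m = 2, flag = False
After iteration 4: m = 3, flag = False
After iteration 5: m = 4, flag = False
Loop ends.

Final answer: False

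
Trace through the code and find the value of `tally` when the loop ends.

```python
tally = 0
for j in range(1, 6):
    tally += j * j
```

Let's trace through this code step by step.

Initialize: tally = 0
Entering loop: for j in range(1, 6):
After iteration 1: j = 1, tally = 1
After iteration 2: j = 2, tally = 5
After iteration 3: j = 3, tally = 14
After iteration 4: j = 4, tally = 30
After iteration 5: j = 5, tally = 55
Loop ends.

Final answer: 55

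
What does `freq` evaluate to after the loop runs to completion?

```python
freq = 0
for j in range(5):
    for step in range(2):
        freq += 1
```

Let's trace through this code step by step.

Initialize: freq = 0
Entering loop: for j in range(5):
After iteration 1: j = 0, freq = 2
After iteration 2: j = 1, freq = 4
After iteration 3: j = 2, freq = 6
After iteration 4: j = 3, freq = 8
After iteration 5: j = 4, freq = 10
Loop ends.

Final answer: 10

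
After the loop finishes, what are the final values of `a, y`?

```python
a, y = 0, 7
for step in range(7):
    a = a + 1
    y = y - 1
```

Let's trace through this code step by step.

Initialize: a = 0
Initialize: y = 7
Entering loop: for step in range(7):
After iteration 1: step = 0, a = 1, y = 6
After iteration 2: step = 1, a = 2, y = 5
After iteration 3: step = 2, a = 3, y = 4
After iteration 4: step = 3, a = 4, y = 3
After iteration 5: step = 4, a = 5, y = 2
After iteration 6: step = 5, a = 6, y = 1
After iteration 7: step = 6, a = 7, y = 0
Loop ends.

Final answer: 7, 0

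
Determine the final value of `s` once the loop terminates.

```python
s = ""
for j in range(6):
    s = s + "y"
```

Let's trace through this code step by step.

Initialize: s = ''
Entering loop: for j in range(6):
After iteration 1: j = 0, s = 'y'
After iteration 2: j = 1, s = 'yy'
After iteration 3: j = 2, s = 'yyy'
After iteration 4: j = 3, s = 'yyyy'
After iteration 5: j = 4, s = 'yyyyy'
After iteration 6: j = 5, s = 'yyyyyy'
Loop ends.

Final answer: 'yyyyyy'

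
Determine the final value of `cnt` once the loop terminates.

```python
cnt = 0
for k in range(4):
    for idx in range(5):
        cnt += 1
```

Let's trace through this code step by step.

Initialize: cnt = 0
Entering loop: for k in range(4):
After iteration 1: k = 0, cnt = 5
After iteration 2: k = 1, cnt = 10
After iteration 3: k = 2, cnt = 15
After iteration 4: k = 3, cnt = 20
Loop ends.

Final answer: 20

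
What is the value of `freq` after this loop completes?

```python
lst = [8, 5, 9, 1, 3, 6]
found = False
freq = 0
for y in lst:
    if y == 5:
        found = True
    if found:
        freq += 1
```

Let's trace through this code step by step.

Initialize: lst = [8, 5, 9, 1, 3, 6]
Initialize: found = False
Initialize: freq = 0
Entering loop: for y in lst:
After iteration 1: y = 8, found = False, freq = 0
After iteration 2: y = 5, found = True, freq = 1
After iteration 3: y = 9, found = True, freq = 2
After iteration 4: y = 1, found = True, freq = 3
After iteration 5: y = 3, found = True, freq = 4
After iteration 6: y = 6, found = True, freq = 5
Loop ends.

Final answer: 5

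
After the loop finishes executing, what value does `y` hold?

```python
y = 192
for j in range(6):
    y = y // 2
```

Let's trace through this code step by step.

Initialize: y = 192
Entering loop: for j in range(6):
After iteration 1: j = 0, y = 96
After iteration 2: j = 1, y = 48
After iteration 3: j = 2, y = 24
After iteration 4: j = 3, y = 12
After iteration 5: j = 4, y = 6
After iteration 6: j = 5, y = 3
Loop ends.

Final answer: 3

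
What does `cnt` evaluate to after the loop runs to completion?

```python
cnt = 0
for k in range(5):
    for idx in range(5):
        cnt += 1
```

Let's trace through this code step by step.

Initialize: cnt = 0
Entering loop: for k in range(5):
After iteration 1: k = 0, cnt = 5
After iteration 2: k = 1, cnt = 10
After iteration 3: k = 2, cnt = 15
After iteration 4: k = 3, cnt = 20
After iteration 5: k = 4, cnt = 25
Loop ends.

Final answer: 25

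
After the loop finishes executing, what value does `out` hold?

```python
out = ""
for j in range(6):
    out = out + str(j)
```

Let's trace through this code step by step.

Initialize: out = ''
Entering loop: for j in range(6):
After iteration 1: j = 0, out = '0'
After iteration 2: j = 1, out = '01'
After iteration 3: j = 2, out = '012'
After iteration 4: j = 3, out = '0123'
After iteration 5: j = 4, out = '01234'
After iteration 6: j = 5, out = '012345'
Loop ends.

Final answer: '012345'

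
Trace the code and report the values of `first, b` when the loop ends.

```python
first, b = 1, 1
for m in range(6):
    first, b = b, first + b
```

Let's trace through this code step by step.

Initialize: first = 1
Initialize: b = 1
Entering loop: for m in range(6):
After iteration 1: m = 0, first = 1, b = 2
After iteration 2: m = 1, first = 2, b = 3
After iteration 3: m = 2, first = 3, b = 5
After iteration 4: m = 3, first = 5, b = 8
After iteration 5: m = 4, first = 8, b = 13
After iteration 6: m = 5, first = 13, b = 21
Loop ends.

Final answer: 13, 21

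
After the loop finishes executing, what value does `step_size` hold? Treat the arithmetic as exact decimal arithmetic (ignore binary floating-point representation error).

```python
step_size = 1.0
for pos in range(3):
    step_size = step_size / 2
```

Let's trace through this code step by step.

Initialize: step_size = 1.0
Entering loop: for pos in range(3):
After iteration 1: pos = 0, step_size = 0.5
After iteration 2: pos = 1, step_size = 0.25
After iteration 3: pos = 2, step_size = 0.125
Loop ends.

Final answer: 0.125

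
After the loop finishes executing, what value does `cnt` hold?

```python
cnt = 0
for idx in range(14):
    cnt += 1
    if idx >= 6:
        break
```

Let's trace through this code step by step.

Initialize: cnt = 0
Entering loop: for idx in range(14):
After iteration 1: idx = 0, cnt = 1
After iteration 2: idx = 1, cnt = 2
After iteration 3: idx = 2, cnt = 3
After iteration 4: idx = 3, cnt = 4
After iteration 5: idx = 4, cnt = 5
After iteration 6: idx = 5, cnt = 6
After iteration 7: idx = 6, cnt = 7
Loop ends.

Final answer: 7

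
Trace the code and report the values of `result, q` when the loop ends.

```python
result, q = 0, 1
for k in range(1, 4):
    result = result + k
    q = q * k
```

Let's trace through this code step by step.

Initialize: result = 0
Initialize: q = 1
Entering loop: for k in range(1, 4):
After iteration 1: k = 1, result = 1, q = 1
After iteration 2: k = 2, result = 3, q = 2
After iteration 3: k = 3, result = 6, q = 6
Loop ends.

Final answer: 6, 6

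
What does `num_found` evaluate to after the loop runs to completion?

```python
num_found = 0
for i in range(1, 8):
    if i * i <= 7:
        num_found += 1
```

Let's trace through this code step by step.

Initialize: num_found = 0
Entering loop: for i in range(1, 8):
After iteration 1: i = 1, num_found = 1
After iteration 2: i = 2, num_found = 2
After iteration 3: i = 3, num_found = 2
After iteration 4: i = 4, num_found = 2
After iteration 5: i = 5, num_found = 2
After iteration 6: i = 6, num_found = 2
After iteration 7: i = 7, num_found = 2
Loop ends.

Final answer: 2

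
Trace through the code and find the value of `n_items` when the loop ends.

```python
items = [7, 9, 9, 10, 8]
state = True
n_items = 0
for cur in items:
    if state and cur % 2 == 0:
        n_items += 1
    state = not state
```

Let's trace through this code step by step.

Initialize: items = [7, 9, 9, 10, 8]
Initialize: state = True
Initialize: n_items = 0
Entering loop: for cur in items:
After iteration 1: cur = 7, state = False, n_items = 0
After iteration 2: cur = 9, state = True, n_items = 0
After iteration 3: cur = 9, state = False, n_items = 0
After iteration 4: cur = 10, state = True, n_items = 0
After iteration 5: cur = 8, state = False, n_items = 1
Loop ends.

Final answer: 1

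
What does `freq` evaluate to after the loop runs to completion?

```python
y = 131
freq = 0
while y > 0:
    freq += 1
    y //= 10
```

Let's trace through this code step by step.

Initialize: y = 131
Initialize: freq = 0
Entering loop: while y > 0:
After iteration 1: y = 13, freq = 1
After iteration 2: y = 1, freq = 2
After iteration 3: y = 0, freq = 3
Loop ends.

Final answer: 3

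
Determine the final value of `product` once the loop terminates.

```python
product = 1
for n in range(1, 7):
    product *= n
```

Let's trace through this code step by step.

Initialize: product = 1
Entering loop: for n in range(1, 7):
After iteration 1: n = 1, product = 1
After iteration 2: n = 2, product = 2
After iteration 3: n = 3, product = 6
After iteration 4: n = 4, product = 24
After iteration 5: n = 5, product = 120
After iteration 6: n = 6, product = 720
Loop ends.

Final answer: 720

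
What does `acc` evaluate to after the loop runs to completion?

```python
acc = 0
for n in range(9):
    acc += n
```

Let's trace through this code step by step.

Initialize: acc = 0
Entering loop: for n in range(9):
After iteration 1: n = 0, acc = 0
After iteration 2: n = 1, acc = 1
After iteration 3: n = 2, acc = 3
After iteration 4: n = 3, acc = 6
After iteration 5: n = 4, acc = 10
After iteration 6: n = 5, acc = 15
After iteration 7: n = 6, acc = 21
After iteration 8: n = 7, acc = 28
After iteration 9: n = 8, acc = 36
Loop ends.

Final answer: 36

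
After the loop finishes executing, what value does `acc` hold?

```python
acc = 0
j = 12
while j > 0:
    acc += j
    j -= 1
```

Let's trace through this code step by step.

Initialize: acc = 0
Initialize: j = 12
Entering loop: while j > 0:
After iteration 1: acc = 12, j = 11
After iteration 2: acc = 23, j = 10
After iteration 3: acc = 33, j = 9
After iteration 4: acc = 42, j = 8
After iteration 5: acc = 50, j = 7
After iteration 6: acc = 57, j = 6
After iteration 7: acc = 63, j = 5
After iteration 8: acc = 68, j = 4
After iteration 9: acc = 72, j = 3
After iteration 10: acc = 75, j = 2
After iteration 11: acc = 77, j = 1
After iteration 12: acc = 78, j = 0
Loop ends.

Final answer: 78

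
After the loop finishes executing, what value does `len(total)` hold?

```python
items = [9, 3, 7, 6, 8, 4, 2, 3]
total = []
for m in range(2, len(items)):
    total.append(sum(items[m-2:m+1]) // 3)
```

Let's trace through this code step by step.

Initialize: items = [9, 3, 7, 6, 8, 4, 2, 3]
Initialize: total = []
Entering loop: for m in range(2, len(items)):
After iteration 1: m = 2, total = [6]
After iteration 2: m = 3, total = [6, 5]
After iteration 3: m = 4, total = [6, 5, 7]
After iteration 4: m = 5, total = [6, 5, 7, 6]
After iteration 5: m = 6, total = [6, 5, 7, 6, 4]
After iteration 6: m = 7, total = [6, 5, 7, 6, 4, 3]
Loop ends.
len(total) = 6

Final answer: 6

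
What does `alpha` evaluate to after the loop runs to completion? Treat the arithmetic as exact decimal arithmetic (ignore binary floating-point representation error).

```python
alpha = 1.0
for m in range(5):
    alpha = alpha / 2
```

Let's trace through this code step by step.

Initialize: alpha = 1.0
Entering loop: for m in range(5):
After iteration 1: m = 0, alpha = 0.5
After iteration 2: m = 1, alpha = 0.25
After iteration 3: m = 2, alpha = 0.125
After iteration 4: m = 3, alpha = 0.0625
After iteration 5: m = 4, alpha = 0.03125
Loop ends.

Final answer: 0.03125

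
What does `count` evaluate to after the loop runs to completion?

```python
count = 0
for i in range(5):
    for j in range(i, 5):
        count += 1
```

Let's trace through this code step by step.

Initialize: count = 0
Entering loop: for i in range(5):
After iteration 1: i = 0, count = 5
After iteration 2: i = 1, count = 9
After iteration 3: i = 2, count = 12
After iteration 4: i = 3, count = 14
After iteration 5: i = 4, count = 15
Loop ends.

Final answer: 15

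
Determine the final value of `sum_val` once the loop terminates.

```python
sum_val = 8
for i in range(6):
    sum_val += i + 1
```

Let's trace through this code step by step.

Initialize: sum_val = 8
Entering loop: for i in range(6):
After iteration 1: i = 0, sum_val = 9
After iteration 2: i = 1, sum_val = 11
After iteration 3: i = 2, sum_val = 14
After iteration 4: i = 3, sum_val = 18
After iteration 5: i = 4, sum_val = 23
After iteration 6: i = 5, sum_val = 29
Loop ends.

Final answer: 29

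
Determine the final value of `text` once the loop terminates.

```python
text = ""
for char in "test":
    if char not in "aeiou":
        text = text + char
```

Let's trace through this code step by step.

Initialize: text = ''
Entering loop: for char in "test":
After iteration 1: char = 't', text = 't'
After iteration 2: char = 'e', text = 't'
After iteration 3: char = 's', text = 'ts'
After iteration 4: char = 't', text = 'tst'
Loop ends.

Final answer: 'tst'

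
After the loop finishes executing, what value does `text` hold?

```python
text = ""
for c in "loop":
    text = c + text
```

Let's trace through this code step by step.

Initialize: text = ''
Entering loop: for c in "loop":
After iteration 1: c = 'l', text = 'l'
After iteration 2: c = 'o', text = 'ol'
After iteration 3: c = 'o', text = 'ool'
After iteration 4: c = 'p', text = 'pool'
Loop ends.

Final answer: 'pool'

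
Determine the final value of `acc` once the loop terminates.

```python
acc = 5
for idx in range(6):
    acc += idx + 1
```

Let's trace through this code step by step.

Initialize: acc = 5
Entering loop: for idx in range(6):
After iteration 1: idx = 0, acc = 6
After iteration 2: idx = 1, acc = 8
After iteration 3: idx = 2, acc = 11
After iteration 4: idx = 3, acc = 15
After iteration 5: idx = 4, acc = 20
After iteration 6: idx = 5, acc = 26
Loop ends.

Final answer: 26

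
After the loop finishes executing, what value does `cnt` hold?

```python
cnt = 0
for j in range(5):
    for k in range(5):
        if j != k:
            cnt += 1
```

Let's trace through this code step by step.

Initialize: cnt = 0
Entering loop: for j in range(5):
After iteration 1: j = 0, cnt = 4
After iteration 2: j = 1, cnt = 8
After iteration 3: j = 2, cnt = 12
After iteration 4: j = 3, cnt = 16
After iteration 5: j = 4, cnt = 20
Loop ends.

Final answer: 20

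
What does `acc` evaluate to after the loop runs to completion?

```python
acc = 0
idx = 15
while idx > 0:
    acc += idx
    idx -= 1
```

Let's trace through this code step by step.

Initialize: acc = 0
Initialize: idx = 15
Entering loop: while idx > 0:
After iteration 1: acc = 15, idx = 14
After iteration 2: acc = 29, idx = 13
After iteration 3: acc = 42, idx = 12
After iteration 4: acc = 54, idx = 11
After iteration 5: acc = 65, idx = 10
After iteration 6: acc = 75, idx = 9
After iteration 7: acc = 84, idx = 8
After iteration 8: acc = 92, idx = 7
After iteration 9: acc = 99, idx = 6
After iteration 10: acc = 105, idx = 5
After iteration 11: acc = 110, idx = 4
After iteration 12: acc = 114, idx = 3
After iteration 13: acc = 117, idx = 2
After iteration 14: acc = 119, idx = 1
After iteration 15: acc = 120, idx = 0
Loop ends.

Final answer: 120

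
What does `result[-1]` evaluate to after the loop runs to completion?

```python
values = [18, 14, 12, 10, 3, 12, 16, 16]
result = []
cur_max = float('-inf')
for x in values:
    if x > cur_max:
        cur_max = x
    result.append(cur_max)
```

Let's trace through this code step by step.

Initialize: values = [18, 14, 12, 10, 3, 12, 16, 16]
Initialize: result = []
Initialize: cur_max = -inf
Entering loop: for x in values:
After iteration 1: x = 18, result = [18], cur_max = 18
After iteration 2: x = 14, result = [18, 18], cur_max = 18
After iteration 3: x = 12, result = [18, 18, 18], cur_max = 18
After iteration 4: x = 10, result = [18, 18, 18, 18], cur_max = 18
After iteration 5: x = 3, result = [18, 18, 18, 18, 18], cur_max = 18
After iteration 6: x = 12, result = [18, 18, 18, 18, 18, 18], cur_max = 18
After iteration 7: x = 16, result = [18, 18, 18, 18, 18, 18, 18], cur_max = 18
After iteration 8: x = 16, result = [18, 18, 18, 18, 18, 18, 18, 18], cur_max = 18
Loop ends.
result[-1] = 18

Final answer: 18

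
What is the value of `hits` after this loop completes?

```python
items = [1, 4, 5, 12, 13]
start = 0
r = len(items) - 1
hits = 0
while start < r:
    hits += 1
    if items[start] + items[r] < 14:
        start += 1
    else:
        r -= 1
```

Let's trace through this code step by step.

Initialize: items = [1, 4, 5, 12, 13]
Initialize: start = 0
Initialize: r = 4
Initialize: hits = 0
Entering loop: while start < r:
After iteration 1: start = 0, r = 3, hits = 1
After iteration 2: start = 1, r = 3, hits = 2
After iteration 3: start = 1, r = 2, hits = 3
After iteration 4: start = 2, r = 2, hits = 4
Loop ends.

Final answer: 4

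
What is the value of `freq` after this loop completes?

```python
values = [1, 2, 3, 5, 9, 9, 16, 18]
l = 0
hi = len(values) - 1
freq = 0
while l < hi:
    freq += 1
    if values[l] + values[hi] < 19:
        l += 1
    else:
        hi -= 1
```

Let's trace through this code step by step.

Initialize: values = [1, 2, 3, 5, 9, 9, 16, 18]
Initialize: l = 0
Initialize: hi = 7
Initialize: freq = 0
Entering loop: while l < hi:
After iteration 1: l = 0, hi = 6, freq = 1
After iteration 2: l = 1, hi = 6, freq = 2
After iteration 3: l = 2, hi = 6, freq = 3
After iteration 4: l = 2, hi = 5, freq = 4
After iteration 5: l = 3, hi = 5, freq = 5
After iteration 6: l = 4, hi = 5, freq = 6
After iteration 7: l = 5, hi = 5, freq = 7
Loop ends.

Final answer: 7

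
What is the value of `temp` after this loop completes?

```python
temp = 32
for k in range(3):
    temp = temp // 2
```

Let's trace through this code step by step.

Initialize: temp = 32
Entering loop: for k in range(3):
After iteration 1: k = 0, temp = 16
After iteration 2: k = 1, temp = 8
After iteration 3: k = 2, temp = 4
Loop ends.

Final answer: 4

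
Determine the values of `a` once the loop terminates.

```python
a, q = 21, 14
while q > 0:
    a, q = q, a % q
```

Let's trace through this code step by step.

Initialize: a = 21
Initialize: q = 14
Entering loop: while q > 0:
After iteration 1: a = 14, q = 7
After iteration 2: a = 7, q = 0
Loop ends.

Final answer: 7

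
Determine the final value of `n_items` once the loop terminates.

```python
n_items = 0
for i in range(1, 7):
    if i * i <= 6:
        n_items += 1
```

Let's trace through this code step by step.

Initialize: n_items = 0
Entering loop: for i in range(1, 7):
After iteration 1: i = 1, n_items = 1
After iteration 2: i = 2, n_items = 2
After iteration 3: i = 3, n_items = 2
After iteration 4: i = 4, n_items = 2
After iteration 5: i = 5, n_items = 2
After iteration 6: i = 6, n_items = 2
Loop ends.

Final answer: 2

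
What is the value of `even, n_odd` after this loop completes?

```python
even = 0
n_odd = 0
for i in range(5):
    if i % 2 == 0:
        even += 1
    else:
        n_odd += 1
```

Let's trace through this code step by step.

Initialize: even = 0
Initialize: n_odd = 0
Entering loop: for i in range(5):
After iteration 1: i = 0, even = 1, n_odd = 0
After iteration 2: i = 1, even = 1, n_odd = 1
After iteration 3: i = 2, even = 2, n_odd = 1
After iteration 4: i = 3, even = 2, n_odd = 2
After iteration 5: i = 4, even = 3, n_odd = 2
Loop ends.

Final answer: 3, 2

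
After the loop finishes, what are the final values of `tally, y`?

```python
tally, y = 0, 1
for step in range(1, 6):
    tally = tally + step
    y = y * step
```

Let's trace through this code step by step.

Initialize: tally = 0
Initialize: y = 1
Entering loop: for step in range(1, 6):
After iteration 1: step = 1, tally = 1, y = 1
After iteration 2: step = 2, tally = 3, y = 2
After iteration 3: step = 3, tally = 6, y = 6
After iteration 4: step = 4, tally = 10, y = 24
After iteration 5: step = 5, tally = 15, y = 120
Loop ends.

Final answer: 15, 120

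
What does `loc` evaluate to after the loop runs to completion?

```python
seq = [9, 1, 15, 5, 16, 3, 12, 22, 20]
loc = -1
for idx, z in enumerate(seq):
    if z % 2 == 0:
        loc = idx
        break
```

Let's trace through this code step by step.

Initialize: seq = [9, 1, 15, 5, 16, 3, 12, 22, 20]
Initialize: loc = -1
Entering loop: for idx, z in enumerate(seq):
After iteration 1: idx = 0, z = 9, loc = -1
After iteration 2: idx = 1, z = 1, loc = -1
After iteration 3: idx = 2, z = 15, loc = -1
After iteration 4: idx = 3, z = 5, loc = -1
After iteration 5: idx = 4, z = 16, loc = 4
Loop ends.

Final answer: 4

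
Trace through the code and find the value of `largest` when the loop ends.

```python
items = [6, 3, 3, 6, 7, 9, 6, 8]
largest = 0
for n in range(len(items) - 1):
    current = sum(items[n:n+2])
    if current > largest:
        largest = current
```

Let's trace through this code step by step.

Initialize: items = [6, 3, 3, 6, 7, 9, 6, 8]
Initialize: largest = 0
Entering loop: for n in range(len(items) - 1):
After iteration 1: n = 0, largest = 9, current = 9
After iteration 2: n = 1, largest = 9, current = 6
After iteration 3: n = 2, largest = 9, current = 9
After iteration 4: n = 3, largest = 13, current = 13
After iteration 5: n = 4, largest = 16, current = 16
After iteration 6: n = 5, largest = 16, current = 15
After iteration 7: n = 6, largest = 16, current = 14
Loop ends.

Final answer: 16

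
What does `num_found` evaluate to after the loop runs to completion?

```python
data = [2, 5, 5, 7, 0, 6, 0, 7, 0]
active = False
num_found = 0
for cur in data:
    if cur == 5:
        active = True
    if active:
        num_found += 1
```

Let's trace through this code step by step.

Initialize: data = [2, 5, 5, 7, 0, 6, 0, 7, 0]
Initialize: active = False
Initialize: num_found = 0
Entering loop: for cur in data:
After iteration 1: cur = 2, active = False, num_found = 0
After iteration 2: cur = 5, active = True, num_found = 1
After iteration 3: cur = 5, active = True, num_found = 2
After iteration 4: cur = 7, active = True, num_found = 3
After iteration 5: cur = 0, active = True, num_found = 4
After iteration 6: cur = 6, active = True, num_found = 5
After iteration 7: cur = 0, active = True, num_found = 6
After iteration 8: cur = 7, active = True, num_found = 7
After iteration 9: cur = 0, active = True, num_found = 8
Loop ends.

Final answer: 8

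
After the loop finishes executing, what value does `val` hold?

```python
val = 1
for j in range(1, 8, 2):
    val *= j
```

Let's trace through this code step by step.

Initialize: val = 1
Entering loop: for j in range(1, 8, 2):
After iteration 1: j = 1, val = 1
After iteration 2: j = 3, val = 3
After iteration 3: j = 5, val = 15
After iteration 4: j = 7, val = 105
Loop ends.

Final answer: 105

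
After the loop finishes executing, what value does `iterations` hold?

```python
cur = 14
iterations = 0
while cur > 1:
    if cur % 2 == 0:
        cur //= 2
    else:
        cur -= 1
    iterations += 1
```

Let's trace through this code step by step.

Initialize: cur = 14
Initialize: iterations = 0
Entering loop: while cur > 1:
After iteration 1: cur = 7, iterations = 1
After iteration 2: cur = 6, iterations = 2
After iteration 3: cur = 3, iterations = 3
After iteration 4: cur = 2, iterations = 4
After iteration 5: cur = 1, iterations = 5
Loop ends.

Final answer: 5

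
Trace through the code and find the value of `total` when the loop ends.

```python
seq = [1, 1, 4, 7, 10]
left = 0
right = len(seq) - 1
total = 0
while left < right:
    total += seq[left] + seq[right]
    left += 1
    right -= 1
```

Let's trace through this code step by step.

Initialize: seq = [1, 1, 4, 7, 10]
Initialize: left = 0
Initialize: right = 4
Initialize: total = 0
Entering loop: while left < right:
After iteration 1: left = 1, right = 3, total = 11
After iteration 2: left = 2, right = 2, total = 19
Loop ends.

Final answer: 19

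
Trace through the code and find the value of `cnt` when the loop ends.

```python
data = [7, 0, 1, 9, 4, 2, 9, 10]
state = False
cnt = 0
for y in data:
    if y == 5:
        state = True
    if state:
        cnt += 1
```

Let's trace through this code step by step.

Initialize: data = [7, 0, 1, 9, 4, 2, 9, 10]
Initialize: state = False
Initialize: cnt = 0
Entering loop: for y in data:
After iteration 1: y = 7, cnt = 0
After iteration 2: y = 0, cnt = 0
After iteration 3: y = 1, cnt = 0
After iteration 4: y = 9, cnt = 0
After iteration 5: y = 4, cnt = 0
After iteration 6: y = 2, cnt = 0
After iteration 7: y = 9, cnt = 0
After iteration 8: y = 10, cnt = 0
Loop ends.

Final answer: 0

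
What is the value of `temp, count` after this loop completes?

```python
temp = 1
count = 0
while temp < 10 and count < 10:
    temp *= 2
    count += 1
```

Let's trace through this code step by step.

Initialize: temp = 1
Initialize: count = 0
Entering loop: while temp < 10 and count < 10:
After iteration 1: temp = 2, count = 1
After iteration 2: temp = 4, count = 2
After iteration 3: temp = 8, count = 3
After iteration 4: temp = 16, count = 4
Loop ends.

Final answer: 16, 4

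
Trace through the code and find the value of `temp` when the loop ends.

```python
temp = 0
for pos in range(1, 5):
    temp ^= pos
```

Let's trace through this code step by step.

Initialize: temp = 0
Entering loop: for pos in range(1, 5):
After iteration 1: pos = 1, temp = 1
After iteration 2: pos = 2, temp = 3
After iteration 3: pos = 3, temp = 0
After iteration 4: pos = 4, temp = 4
Loop ends.

Final answer: 4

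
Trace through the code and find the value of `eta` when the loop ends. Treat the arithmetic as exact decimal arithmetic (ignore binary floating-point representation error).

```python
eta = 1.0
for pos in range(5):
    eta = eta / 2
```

Let's trace through this code step by step.

Initialize: eta = 1.0
Entering loop: for pos in range(5):
After iteration 1: pos = 0, eta = 0.5
After iteration 2: pos = 1, eta = 0.25
After iteration 3: pos = 2, eta = 0.125
After iteration 4: pos = 3, eta = 0.0625
After iteration 5: pos = 4, eta = 0.03125
Loop ends.

Final answer: 0.03125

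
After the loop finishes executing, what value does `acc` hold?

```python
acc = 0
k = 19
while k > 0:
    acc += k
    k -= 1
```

Let's trace through this code step by step.

Initialize: acc = 0
Initialize: k = 19
Entering loop: while k > 0:
After iteration 1: acc = 19, k = 18
After iteration 2: acc = 37, k = 17
After iteration 3: acc = 54, k = 16
After iteration 4: acc = 70, k = 15
After iteration 5: acc = 85, k = 14
After iteration 6: acc = 99, k = 13
After iteration 7: acc = 112, k = 12
After iteration 8: acc = 124, k = 11
After iteration 9: acc = 135, k = 10
After iteration 10: acc = 145, k = 9
After iteration 11: acc = 154, k = 8
After iteration 12: acc = 162, k = 7
After iteration 13: acc = 169, k = 6
After iteration 14: acc = 175, k = 5
After iteration 15: acc = 180, k = 4
After iteration 16: acc = 184, k = 3
After iteration 17: acc = 187, k = 2
After iteration 18: acc = 189, k = 1
After iteration 19: acc = 190, k = 0
Loop ends.

Final answer: 190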